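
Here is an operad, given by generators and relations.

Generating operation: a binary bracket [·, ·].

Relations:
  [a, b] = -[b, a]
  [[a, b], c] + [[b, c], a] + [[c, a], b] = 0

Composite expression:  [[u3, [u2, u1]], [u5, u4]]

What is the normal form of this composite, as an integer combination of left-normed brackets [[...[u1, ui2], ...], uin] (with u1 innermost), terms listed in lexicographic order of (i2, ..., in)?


-[[[[u1, u2], u3], u4], u5] + [[[[u1, u2], u3], u5], u4]

Skip Jacobi rewriting: expand, keep u1-initial words, read off terms.
Composite bracket: [[u3, [u2, u1]], [u5, u4]]
The bracket unfolds into 16 signed words via [a, b] = ab - ba (2^4 = 16).
The u1-initial words carry the normal form:
  word u1u2u3u4u5 has sign -1, contributing -[[[[u1, u2], u3], u4], u5]
  word u1u2u3u5u4 has sign +1, contributing +[[[[u1, u2], u3], u5], u4]


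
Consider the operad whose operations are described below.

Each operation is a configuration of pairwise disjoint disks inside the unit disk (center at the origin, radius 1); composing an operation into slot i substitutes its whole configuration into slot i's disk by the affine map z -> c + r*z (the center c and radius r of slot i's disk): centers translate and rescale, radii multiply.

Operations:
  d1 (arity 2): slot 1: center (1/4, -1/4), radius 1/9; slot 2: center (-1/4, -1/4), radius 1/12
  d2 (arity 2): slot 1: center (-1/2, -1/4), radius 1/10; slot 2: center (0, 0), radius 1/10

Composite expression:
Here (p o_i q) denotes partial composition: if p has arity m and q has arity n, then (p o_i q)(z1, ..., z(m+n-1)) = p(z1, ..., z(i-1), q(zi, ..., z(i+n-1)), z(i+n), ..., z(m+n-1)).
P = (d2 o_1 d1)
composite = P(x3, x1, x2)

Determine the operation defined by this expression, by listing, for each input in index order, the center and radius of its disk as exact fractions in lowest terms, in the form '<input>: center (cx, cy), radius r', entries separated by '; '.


Only the slot chain above each x matters under d2; compose those maps.
for x3, the 2-step affine chain lands on center (-19/40, -11/40), radius 1/90
for x1, the 2-step affine chain lands on center (-21/40, -11/40), radius 1/120
for x2, the 1-step affine chain lands on center (0, 0), radius 1/10

x1: center (-21/40, -11/40), radius 1/120; x2: center (0, 0), radius 1/10; x3: center (-19/40, -11/40), radius 1/90


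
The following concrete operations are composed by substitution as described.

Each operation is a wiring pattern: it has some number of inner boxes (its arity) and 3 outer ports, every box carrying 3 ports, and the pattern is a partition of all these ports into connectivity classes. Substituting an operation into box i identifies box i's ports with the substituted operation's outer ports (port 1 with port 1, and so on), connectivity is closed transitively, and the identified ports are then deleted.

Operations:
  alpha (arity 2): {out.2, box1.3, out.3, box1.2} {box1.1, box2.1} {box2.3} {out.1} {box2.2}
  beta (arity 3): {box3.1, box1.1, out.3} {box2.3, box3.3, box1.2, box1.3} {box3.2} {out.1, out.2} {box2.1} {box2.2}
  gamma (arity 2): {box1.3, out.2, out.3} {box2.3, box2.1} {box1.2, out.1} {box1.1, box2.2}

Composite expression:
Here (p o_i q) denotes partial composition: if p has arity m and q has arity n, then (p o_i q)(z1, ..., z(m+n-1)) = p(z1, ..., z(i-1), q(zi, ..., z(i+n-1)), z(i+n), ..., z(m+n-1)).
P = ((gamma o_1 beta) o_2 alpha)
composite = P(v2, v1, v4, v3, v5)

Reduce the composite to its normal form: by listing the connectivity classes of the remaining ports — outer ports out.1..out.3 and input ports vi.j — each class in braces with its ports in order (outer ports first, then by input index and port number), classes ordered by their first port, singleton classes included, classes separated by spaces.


{out.1, v5.2} {out.2, out.3, v2.1, v3.1} {v1.1, v4.1} {v1.2, v1.3, v2.2, v2.3, v3.3} {v3.2} {v4.2} {v4.3} {v5.1, v5.3}


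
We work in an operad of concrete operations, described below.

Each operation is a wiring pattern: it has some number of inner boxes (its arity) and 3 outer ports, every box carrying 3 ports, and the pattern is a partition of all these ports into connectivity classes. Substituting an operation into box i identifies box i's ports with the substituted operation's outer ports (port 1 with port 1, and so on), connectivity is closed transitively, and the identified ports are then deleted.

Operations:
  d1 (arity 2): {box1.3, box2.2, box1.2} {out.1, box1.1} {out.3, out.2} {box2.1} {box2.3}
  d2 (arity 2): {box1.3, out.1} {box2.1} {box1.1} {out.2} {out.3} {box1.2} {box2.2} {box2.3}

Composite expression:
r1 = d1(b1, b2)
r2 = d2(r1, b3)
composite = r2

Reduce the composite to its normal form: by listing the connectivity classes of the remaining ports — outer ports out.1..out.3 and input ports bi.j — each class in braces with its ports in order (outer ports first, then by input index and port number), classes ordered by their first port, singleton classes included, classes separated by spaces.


Reachability decides: close wires over d2-identified ports.
composing d1 on (b1, b2), with out.j its own outer ports: {out.1, b1.1} {out.2, out.3} {b1.2, b1.3, b2.2} {b2.1} {b2.3}
composing d2 on (b1, b2, b3), with out.j its own outer ports: {out.1} {out.2} {out.3} {b1.1} {b1.2, b1.3, b2.2} {b2.1} {b2.3} {b3.1} {b3.2} {b3.3}

{out.1} {out.2} {out.3} {b1.1} {b1.2, b1.3, b2.2} {b2.1} {b2.3} {b3.1} {b3.2} {b3.3}


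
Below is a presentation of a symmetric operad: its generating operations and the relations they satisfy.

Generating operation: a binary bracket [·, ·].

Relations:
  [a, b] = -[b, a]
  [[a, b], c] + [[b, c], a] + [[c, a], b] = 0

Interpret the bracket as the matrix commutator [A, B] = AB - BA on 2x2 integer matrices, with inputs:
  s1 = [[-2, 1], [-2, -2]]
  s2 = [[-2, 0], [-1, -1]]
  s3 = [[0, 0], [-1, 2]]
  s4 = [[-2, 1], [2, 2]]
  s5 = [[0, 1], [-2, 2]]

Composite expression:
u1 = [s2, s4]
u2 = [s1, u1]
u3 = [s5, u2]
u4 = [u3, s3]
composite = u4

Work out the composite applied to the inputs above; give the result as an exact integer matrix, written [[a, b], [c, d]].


[s2, s4] = [[1, -1], [6, -1]]
[s1, [s2, s4]] = [[4, -2], [-4, -4]]
[s5, [s1, [s2, s4]]] = [[-8, -4], [-24, 8]]
[[s5, [s1, [s2, s4]]], s3] = [[4, -8], [32, -4]]

[[4, -8], [32, -4]]


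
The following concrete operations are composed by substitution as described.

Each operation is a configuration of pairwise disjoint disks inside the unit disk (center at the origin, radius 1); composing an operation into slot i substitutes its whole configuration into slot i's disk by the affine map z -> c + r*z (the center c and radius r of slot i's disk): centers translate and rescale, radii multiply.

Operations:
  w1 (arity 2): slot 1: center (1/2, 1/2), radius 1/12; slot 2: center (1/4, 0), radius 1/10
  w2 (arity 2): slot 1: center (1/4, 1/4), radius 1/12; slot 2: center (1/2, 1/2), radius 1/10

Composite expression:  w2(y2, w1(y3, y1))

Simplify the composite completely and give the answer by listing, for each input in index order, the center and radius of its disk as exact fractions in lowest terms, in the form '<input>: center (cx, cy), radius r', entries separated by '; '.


y1: center (21/40, 1/2), radius 1/100; y2: center (1/4, 1/4), radius 1/12; y3: center (11/20, 11/20), radius 1/120

Nesting under w2 composes maps z -> c + r*z down each y-path.
input y2: applying the 1 nested substitution gives center (1/4, 1/4), radius 1/12
input y3: applying the 2 nested substitutions gives center (11/20, 11/20), radius 1/120
input y1: applying the 2 nested substitutions gives center (21/40, 1/2), radius 1/100


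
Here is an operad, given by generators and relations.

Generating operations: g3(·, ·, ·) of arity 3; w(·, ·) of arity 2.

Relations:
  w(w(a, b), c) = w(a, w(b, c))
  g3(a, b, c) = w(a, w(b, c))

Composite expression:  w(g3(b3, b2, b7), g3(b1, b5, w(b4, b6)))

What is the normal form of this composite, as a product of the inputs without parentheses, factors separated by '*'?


b3 * b2 * b7 * b1 * b5 * b4 * b6

All parenthesizations of w agree; list the b-inputs left to right.
g3(b3, b2, b7) spells out as b3 * b2 * b7
w(b4, b6) spells out as b4 * b6
g3(b1, b5, w(b4, b6)) spells out as b1 * b5 * b4 * b6
w(g3(b3, b2, b7), g3(b1, b5, w(b4, b6))) spells out as b3 * b2 * b7 * b1 * b5 * b4 * b6


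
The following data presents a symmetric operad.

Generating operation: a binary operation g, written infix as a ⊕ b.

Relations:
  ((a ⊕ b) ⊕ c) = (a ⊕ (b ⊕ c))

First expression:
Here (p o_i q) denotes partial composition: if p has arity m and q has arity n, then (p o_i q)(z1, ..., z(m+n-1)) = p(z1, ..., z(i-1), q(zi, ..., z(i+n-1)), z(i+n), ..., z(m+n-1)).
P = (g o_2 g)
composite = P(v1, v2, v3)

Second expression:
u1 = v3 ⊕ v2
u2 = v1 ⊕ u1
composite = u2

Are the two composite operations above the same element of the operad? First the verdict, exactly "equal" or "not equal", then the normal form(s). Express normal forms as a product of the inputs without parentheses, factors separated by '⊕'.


Reducing the first expression gives v1 ⊕ v2 ⊕ v3
Reducing the second expression gives v1 ⊕ v3 ⊕ v2
Distinct normal forms: not equal.

not equal: they reduce to v1 ⊕ v2 ⊕ v3 and v1 ⊕ v3 ⊕ v2


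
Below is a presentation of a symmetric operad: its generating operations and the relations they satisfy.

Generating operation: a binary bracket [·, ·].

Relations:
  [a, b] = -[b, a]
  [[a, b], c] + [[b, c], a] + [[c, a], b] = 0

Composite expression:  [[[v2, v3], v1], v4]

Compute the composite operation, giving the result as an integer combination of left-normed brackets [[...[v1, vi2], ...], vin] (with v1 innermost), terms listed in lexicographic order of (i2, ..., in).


-[[[v1, v2], v3], v4] + [[[v1, v3], v2], v4]

Left-normed coefficients sit on the v1-initial expansion words.
Composite bracket: [[[v2, v3], v1], v4]
Under [a, b] = ab - ba we get 8 signed associative words (2^3 = 8).
Collect the words opening with v1:
  word v1v2v3v4 has sign -1, contributing -[[[v1, v2], v3], v4]
  word v1v3v2v4 has sign +1, contributing +[[[v1, v3], v2], v4]


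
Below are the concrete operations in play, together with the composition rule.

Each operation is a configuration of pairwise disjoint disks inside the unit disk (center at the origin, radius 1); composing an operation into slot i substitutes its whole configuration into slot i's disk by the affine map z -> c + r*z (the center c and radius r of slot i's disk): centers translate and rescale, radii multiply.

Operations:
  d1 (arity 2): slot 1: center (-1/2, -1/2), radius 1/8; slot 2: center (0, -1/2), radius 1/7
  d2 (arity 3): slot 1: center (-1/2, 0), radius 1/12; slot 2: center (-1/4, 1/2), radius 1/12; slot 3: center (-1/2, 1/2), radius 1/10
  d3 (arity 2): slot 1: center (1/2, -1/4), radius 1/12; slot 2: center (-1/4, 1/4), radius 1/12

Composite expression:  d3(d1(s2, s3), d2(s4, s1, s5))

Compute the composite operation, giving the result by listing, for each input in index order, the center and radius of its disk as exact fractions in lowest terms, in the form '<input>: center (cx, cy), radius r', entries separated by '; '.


s1: center (-13/48, 7/24), radius 1/144; s2: center (11/24, -7/24), radius 1/96; s3: center (1/2, -7/24), radius 1/84; s4: center (-7/24, 1/4), radius 1/144; s5: center (-7/24, 7/24), radius 1/120

Affine substitution under d3: radii multiply and s-centers shift.
input s2: applying the 2 nested substitutions gives center (11/24, -7/24), radius 1/96
input s3: applying the 2 nested substitutions gives center (1/2, -7/24), radius 1/84
input s4: applying the 2 nested substitutions gives center (-7/24, 1/4), radius 1/144
input s1: applying the 2 nested substitutions gives center (-13/48, 7/24), radius 1/144
input s5: applying the 2 nested substitutions gives center (-7/24, 7/24), radius 1/120


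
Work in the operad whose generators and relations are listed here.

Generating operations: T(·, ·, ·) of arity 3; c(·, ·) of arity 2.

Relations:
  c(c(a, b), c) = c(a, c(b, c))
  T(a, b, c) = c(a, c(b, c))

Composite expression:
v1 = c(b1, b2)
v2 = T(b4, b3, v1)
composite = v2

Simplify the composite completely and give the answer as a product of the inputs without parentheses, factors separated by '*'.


b4 * b3 * b1 * b2

Associativity of T dissolves the nesting; only the b-input order survives.
c(b1, b2) reduces to b1 * b2
T(b4, b3, c(b1, b2)) reduces to b4 * b3 * b1 * b2


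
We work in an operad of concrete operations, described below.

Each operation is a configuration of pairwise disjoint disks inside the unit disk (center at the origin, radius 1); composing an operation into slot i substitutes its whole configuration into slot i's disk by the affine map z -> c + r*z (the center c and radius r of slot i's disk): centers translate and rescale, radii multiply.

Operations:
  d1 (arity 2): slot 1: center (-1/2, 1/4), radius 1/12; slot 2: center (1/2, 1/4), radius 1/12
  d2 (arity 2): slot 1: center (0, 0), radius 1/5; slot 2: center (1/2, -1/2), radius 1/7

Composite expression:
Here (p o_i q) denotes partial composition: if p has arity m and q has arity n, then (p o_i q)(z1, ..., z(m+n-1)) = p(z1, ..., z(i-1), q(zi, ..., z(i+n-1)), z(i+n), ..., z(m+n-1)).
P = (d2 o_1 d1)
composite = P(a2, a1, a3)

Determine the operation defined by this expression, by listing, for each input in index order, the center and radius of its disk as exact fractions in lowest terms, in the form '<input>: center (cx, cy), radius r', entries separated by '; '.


a1: center (1/10, 1/20), radius 1/60; a2: center (-1/10, 1/20), radius 1/60; a3: center (1/2, -1/2), radius 1/7

Nesting under d2 composes maps z -> c + r*z down each a-path.
input a2: composing its 2 substitution steps yields center (-1/10, 1/20), radius 1/60
input a1: composing its 2 substitution steps yields center (1/10, 1/20), radius 1/60
input a3: composing its 1 substitution step yields center (1/2, -1/2), radius 1/7


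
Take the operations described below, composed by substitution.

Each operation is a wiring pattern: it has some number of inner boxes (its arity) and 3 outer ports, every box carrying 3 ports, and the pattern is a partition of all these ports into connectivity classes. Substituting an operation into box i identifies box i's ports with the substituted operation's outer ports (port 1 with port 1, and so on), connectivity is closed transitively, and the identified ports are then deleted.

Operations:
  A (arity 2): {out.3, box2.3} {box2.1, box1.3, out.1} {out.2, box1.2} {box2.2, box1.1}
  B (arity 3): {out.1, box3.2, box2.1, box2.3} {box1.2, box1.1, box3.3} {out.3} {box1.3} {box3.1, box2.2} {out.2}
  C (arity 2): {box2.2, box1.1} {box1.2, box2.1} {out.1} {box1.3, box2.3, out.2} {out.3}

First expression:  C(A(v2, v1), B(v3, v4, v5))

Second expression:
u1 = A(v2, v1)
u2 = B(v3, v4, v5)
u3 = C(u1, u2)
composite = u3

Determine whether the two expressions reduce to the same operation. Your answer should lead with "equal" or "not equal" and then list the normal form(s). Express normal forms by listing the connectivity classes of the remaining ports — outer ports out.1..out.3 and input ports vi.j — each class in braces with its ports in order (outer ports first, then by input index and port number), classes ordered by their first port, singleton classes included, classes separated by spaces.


equal — both sides give {out.1} {out.2, v1.3} {out.3} {v1.1, v2.3} {v1.2, v2.1} {v2.2, v4.1, v4.3, v5.2} {v3.1, v3.2, v5.3} {v3.3} {v4.2, v5.1}

In normal form, the first expression is {out.1} {out.2, v1.3} {out.3} {v1.1, v2.3} {v1.2, v2.1} {v2.2, v4.1, v4.3, v5.2} {v3.1, v3.2, v5.3} {v3.3} {v4.2, v5.1}
In normal form, the second expression is {out.1} {out.2, v1.3} {out.3} {v1.1, v2.3} {v1.2, v2.1} {v2.2, v4.1, v4.3, v5.2} {v3.1, v3.2, v5.3} {v3.3} {v4.2, v5.1}
Identical normal forms: equal.


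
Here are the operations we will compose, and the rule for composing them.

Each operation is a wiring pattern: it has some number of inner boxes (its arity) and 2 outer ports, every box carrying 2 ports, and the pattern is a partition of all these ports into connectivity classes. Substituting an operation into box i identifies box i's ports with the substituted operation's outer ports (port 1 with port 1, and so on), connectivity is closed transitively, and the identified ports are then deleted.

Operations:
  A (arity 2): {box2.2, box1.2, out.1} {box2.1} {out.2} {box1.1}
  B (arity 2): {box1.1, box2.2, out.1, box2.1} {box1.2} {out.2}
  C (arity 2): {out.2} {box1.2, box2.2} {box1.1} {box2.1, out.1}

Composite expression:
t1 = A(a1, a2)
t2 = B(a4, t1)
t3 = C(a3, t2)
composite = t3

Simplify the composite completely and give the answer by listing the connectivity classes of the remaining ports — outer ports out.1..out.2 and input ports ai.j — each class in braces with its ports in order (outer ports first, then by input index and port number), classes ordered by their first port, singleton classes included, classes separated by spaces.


Substituting into C glues patterns; closure does the rest.
stage A: inputs (a1, a2), connectivity {out.1, a1.2, a2.2} {out.2} {a1.1} {a2.1}, out.j its boundary
stage B: inputs (a4, a1, a2), connectivity {out.1, a1.2, a2.2, a4.1} {out.2} {a1.1} {a2.1} {a4.2}, out.j its boundary
stage C: inputs (a3, a4, a1, a2), connectivity {out.1, a1.2, a2.2, a4.1} {out.2} {a1.1} {a2.1} {a3.1} {a3.2} {a4.2}, out.j its boundary

{out.1, a1.2, a2.2, a4.1} {out.2} {a1.1} {a2.1} {a3.1} {a3.2} {a4.2}


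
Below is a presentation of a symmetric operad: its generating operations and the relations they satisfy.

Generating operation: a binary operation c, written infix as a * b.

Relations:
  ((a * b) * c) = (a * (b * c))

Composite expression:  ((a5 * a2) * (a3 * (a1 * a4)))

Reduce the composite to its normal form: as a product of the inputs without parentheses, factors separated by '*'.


a5 * a2 * a3 * a1 * a4

The c-tree's shape is irrelevant; the a-reading-order decides.
(a5 * a2) reduces to a5 * a2
(a1 * a4) reduces to a1 * a4
(a3 * (a1 * a4)) reduces to a3 * a1 * a4
((a5 * a2) * (a3 * (a1 * a4))) reduces to a5 * a2 * a3 * a1 * a4


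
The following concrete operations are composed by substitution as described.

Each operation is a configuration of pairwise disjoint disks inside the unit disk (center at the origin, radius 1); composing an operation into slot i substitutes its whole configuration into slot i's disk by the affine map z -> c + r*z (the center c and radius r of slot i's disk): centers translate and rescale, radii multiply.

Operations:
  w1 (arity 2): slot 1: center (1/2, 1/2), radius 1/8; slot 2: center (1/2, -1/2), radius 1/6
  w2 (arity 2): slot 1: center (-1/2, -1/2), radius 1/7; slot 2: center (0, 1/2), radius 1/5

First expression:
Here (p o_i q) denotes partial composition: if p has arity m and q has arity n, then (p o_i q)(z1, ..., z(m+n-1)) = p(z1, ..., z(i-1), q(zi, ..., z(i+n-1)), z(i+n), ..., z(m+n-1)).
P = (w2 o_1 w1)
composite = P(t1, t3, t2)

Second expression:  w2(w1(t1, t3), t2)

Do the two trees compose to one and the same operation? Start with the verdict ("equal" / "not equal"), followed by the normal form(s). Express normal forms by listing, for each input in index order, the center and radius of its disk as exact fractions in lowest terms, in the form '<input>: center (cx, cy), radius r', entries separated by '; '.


equal — both sides give t1: center (-3/7, -3/7), radius 1/56; t2: center (0, 1/2), radius 1/5; t3: center (-3/7, -4/7), radius 1/42

Reducing the first expression gives t1: center (-3/7, -3/7), radius 1/56; t2: center (0, 1/2), radius 1/5; t3: center (-3/7, -4/7), radius 1/42
Reducing the second expression gives t1: center (-3/7, -3/7), radius 1/56; t2: center (0, 1/2), radius 1/5; t3: center (-3/7, -4/7), radius 1/42
Same normal form: equal.


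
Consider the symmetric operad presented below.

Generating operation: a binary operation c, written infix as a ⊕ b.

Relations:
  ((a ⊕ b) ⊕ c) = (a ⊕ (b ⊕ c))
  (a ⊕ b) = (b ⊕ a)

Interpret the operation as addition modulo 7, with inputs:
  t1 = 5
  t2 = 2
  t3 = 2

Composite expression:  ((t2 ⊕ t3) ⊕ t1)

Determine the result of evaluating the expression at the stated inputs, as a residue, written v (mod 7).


(t2 ⊕ t3) = 4
((t2 ⊕ t3) ⊕ t1) = 2

2 (mod 7)


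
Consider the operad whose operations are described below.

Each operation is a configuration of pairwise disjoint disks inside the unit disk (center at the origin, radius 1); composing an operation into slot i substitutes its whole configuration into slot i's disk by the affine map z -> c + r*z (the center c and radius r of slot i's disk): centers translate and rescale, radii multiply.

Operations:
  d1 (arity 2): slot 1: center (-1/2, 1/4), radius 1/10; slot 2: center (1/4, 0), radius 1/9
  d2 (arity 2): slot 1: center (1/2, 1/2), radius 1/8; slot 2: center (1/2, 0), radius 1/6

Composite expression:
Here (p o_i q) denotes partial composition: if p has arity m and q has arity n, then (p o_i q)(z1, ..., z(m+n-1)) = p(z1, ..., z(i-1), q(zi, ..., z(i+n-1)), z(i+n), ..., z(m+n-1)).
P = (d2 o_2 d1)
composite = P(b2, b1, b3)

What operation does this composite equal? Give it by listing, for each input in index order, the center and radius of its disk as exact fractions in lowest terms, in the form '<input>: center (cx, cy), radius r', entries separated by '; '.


Follow each b-input down from d2: c' goes to c + r*c', radius to r*r'.
input b2: applying the 1 nested substitution gives center (1/2, 1/2), radius 1/8
input b1: applying the 2 nested substitutions gives center (5/12, 1/24), radius 1/60
input b3: applying the 2 nested substitutions gives center (13/24, 0), radius 1/54

b1: center (5/12, 1/24), radius 1/60; b2: center (1/2, 1/2), radius 1/8; b3: center (13/24, 0), radius 1/54


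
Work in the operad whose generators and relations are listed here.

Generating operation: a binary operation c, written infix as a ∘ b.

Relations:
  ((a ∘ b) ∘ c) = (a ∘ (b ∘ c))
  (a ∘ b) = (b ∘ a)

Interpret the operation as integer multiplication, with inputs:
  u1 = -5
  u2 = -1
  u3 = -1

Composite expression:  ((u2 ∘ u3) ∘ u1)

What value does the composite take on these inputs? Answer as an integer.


-5

(u2 ∘ u3) = 1
((u2 ∘ u3) ∘ u1) = -5


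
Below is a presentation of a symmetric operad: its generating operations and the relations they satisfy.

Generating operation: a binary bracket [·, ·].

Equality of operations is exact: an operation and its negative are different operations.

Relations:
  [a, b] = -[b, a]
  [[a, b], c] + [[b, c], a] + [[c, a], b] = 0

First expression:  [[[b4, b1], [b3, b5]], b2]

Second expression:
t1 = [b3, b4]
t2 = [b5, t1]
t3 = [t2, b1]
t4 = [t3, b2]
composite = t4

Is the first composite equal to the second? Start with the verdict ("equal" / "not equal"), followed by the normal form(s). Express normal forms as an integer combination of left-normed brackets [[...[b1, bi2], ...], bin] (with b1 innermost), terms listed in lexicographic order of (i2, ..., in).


not equal — first -[[[[b1, b4], b3], b5], b2] + [[[[b1, b4], b5], b3], b2], second [[[[b1, b3], b4], b5], b2] - [[[[b1, b4], b3], b5], b2] - [[[[b1, b5], b3], b4], b2] + [[[[b1, b5], b4], b3], b2]

The first composite normalizes to -[[[[b1, b4], b3], b5], b2] + [[[[b1, b4], b5], b3], b2]
The second composite normalizes to [[[[b1, b3], b4], b5], b2] - [[[[b1, b4], b3], b5], b2] - [[[[b1, b5], b3], b4], b2] + [[[[b1, b5], b4], b3], b2]
Different reductions; not equal.


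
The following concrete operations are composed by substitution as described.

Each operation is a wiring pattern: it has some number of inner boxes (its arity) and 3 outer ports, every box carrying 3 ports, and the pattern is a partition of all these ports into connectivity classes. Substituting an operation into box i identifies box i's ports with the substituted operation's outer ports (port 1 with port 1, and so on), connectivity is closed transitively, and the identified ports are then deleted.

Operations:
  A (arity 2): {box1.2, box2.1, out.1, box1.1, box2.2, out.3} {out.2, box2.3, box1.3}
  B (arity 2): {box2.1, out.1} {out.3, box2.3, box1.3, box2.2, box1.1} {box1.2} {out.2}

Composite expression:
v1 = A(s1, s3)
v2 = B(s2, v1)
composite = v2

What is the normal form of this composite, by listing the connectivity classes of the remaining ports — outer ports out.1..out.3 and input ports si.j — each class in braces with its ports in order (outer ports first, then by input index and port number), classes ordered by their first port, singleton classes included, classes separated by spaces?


{out.1, out.3, s1.1, s1.2, s1.3, s2.1, s2.3, s3.1, s3.2, s3.3} {out.2} {s2.2}

Two ports join when wires chain via B-identified ports.
A over (s1, s3) gives {out.1, out.3, s1.1, s1.2, s3.1, s3.2} {out.2, s1.3, s3.3}, out.j being that stage's outer ports
B over (s2, s1, s3) gives {out.1, out.3, s1.1, s1.2, s1.3, s2.1, s2.3, s3.1, s3.2, s3.3} {out.2} {s2.2}, out.j being that stage's outer ports


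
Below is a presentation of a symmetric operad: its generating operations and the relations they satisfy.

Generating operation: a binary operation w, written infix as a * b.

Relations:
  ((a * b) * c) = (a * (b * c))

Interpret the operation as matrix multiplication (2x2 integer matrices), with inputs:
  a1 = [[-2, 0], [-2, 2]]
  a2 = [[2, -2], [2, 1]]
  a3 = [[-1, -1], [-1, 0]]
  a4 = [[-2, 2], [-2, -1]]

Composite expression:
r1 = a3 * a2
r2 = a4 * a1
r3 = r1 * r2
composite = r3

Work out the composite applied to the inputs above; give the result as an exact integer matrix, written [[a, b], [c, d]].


[[6, -18], [12, -12]]

(a3 * a2) = [[-4, 1], [-2, 2]]
(a4 * a1) = [[0, 4], [6, -2]]
((a3 * a2) * (a4 * a1)) = [[6, -18], [12, -12]]


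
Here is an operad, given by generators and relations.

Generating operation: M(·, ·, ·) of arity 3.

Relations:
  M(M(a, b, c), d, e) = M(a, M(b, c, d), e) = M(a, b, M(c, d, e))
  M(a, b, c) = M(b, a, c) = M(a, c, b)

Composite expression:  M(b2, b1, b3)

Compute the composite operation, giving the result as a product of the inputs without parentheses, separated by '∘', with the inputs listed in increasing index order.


b1 ∘ b2 ∘ b3


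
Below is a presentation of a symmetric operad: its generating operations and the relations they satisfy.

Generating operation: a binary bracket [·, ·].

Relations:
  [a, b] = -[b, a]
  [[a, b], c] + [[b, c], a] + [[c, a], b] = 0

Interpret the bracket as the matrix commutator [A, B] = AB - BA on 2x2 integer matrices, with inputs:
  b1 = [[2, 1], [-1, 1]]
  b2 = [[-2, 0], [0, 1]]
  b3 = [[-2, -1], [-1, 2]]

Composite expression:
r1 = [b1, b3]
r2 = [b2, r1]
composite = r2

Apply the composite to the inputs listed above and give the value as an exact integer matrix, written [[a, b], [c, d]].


[b1, b3] = [[-2, 3], [5, 2]]
[b2, [b1, b3]] = [[0, -9], [15, 0]]

[[0, -9], [15, 0]]


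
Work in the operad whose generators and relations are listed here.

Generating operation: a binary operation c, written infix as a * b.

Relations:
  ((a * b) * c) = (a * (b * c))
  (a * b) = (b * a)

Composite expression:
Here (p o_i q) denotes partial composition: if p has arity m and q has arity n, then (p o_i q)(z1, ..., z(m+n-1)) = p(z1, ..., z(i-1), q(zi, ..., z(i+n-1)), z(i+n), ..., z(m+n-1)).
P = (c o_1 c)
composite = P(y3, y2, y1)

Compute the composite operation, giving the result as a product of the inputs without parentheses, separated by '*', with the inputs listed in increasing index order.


y1 * y2 * y3

Shape and order are irrelevant to c; the y-input set decides.
(y3 * y2) linearizes to y3 * y2
((y3 * y2) * y1) linearizes to y3 * y2 * y1
rearranged into index order: y1 * y2 * y3


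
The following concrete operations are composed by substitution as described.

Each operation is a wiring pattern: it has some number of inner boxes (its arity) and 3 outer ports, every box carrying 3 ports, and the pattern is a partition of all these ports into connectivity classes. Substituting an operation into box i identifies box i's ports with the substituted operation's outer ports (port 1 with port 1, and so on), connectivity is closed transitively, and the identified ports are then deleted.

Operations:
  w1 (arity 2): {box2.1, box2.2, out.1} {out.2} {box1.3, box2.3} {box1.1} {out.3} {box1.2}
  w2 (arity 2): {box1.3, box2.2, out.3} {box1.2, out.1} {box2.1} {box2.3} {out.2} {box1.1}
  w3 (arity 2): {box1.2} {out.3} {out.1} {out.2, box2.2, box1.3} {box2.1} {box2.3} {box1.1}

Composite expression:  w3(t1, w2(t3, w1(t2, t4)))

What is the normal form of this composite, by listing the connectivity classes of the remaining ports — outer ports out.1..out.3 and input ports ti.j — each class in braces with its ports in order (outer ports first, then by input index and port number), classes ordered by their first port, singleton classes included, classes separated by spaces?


{out.1} {out.2, t1.3} {out.3} {t1.1} {t1.2} {t2.1} {t2.2} {t2.3, t4.3} {t3.1} {t3.2} {t3.3} {t4.1, t4.2}

Connectivity passes through glued w3-boundaries; trace each wire chain.
through w1, on inputs (t2, t4): {out.1, t4.1, t4.2} {out.2} {out.3} {t2.1} {t2.2} {t2.3, t4.3} (out.j = stage outer ports)
through w2, on inputs (t3, t2, t4): {out.1, t3.2} {out.2} {out.3, t3.3} {t2.1} {t2.2} {t2.3, t4.3} {t3.1} {t4.1, t4.2} (out.j = stage outer ports)
through w3, on inputs (t1, t3, t2, t4): {out.1} {out.2, t1.3} {out.3} {t1.1} {t1.2} {t2.1} {t2.2} {t2.3, t4.3} {t3.1} {t3.2} {t3.3} {t4.1, t4.2} (out.j = stage outer ports)


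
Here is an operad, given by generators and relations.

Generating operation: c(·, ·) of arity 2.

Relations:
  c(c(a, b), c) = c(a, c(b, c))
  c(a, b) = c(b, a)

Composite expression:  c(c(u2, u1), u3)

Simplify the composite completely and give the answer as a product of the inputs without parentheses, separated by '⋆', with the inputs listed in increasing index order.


Any arrangement under c is one operation, so sort the u-inputs.
c(u2, u1) collapses to u2 ⋆ u1
c(c(u2, u1), u3) collapses to u2 ⋆ u1 ⋆ u3
sorting the factors by input index: u1 ⋆ u2 ⋆ u3

u1 ⋆ u2 ⋆ u3


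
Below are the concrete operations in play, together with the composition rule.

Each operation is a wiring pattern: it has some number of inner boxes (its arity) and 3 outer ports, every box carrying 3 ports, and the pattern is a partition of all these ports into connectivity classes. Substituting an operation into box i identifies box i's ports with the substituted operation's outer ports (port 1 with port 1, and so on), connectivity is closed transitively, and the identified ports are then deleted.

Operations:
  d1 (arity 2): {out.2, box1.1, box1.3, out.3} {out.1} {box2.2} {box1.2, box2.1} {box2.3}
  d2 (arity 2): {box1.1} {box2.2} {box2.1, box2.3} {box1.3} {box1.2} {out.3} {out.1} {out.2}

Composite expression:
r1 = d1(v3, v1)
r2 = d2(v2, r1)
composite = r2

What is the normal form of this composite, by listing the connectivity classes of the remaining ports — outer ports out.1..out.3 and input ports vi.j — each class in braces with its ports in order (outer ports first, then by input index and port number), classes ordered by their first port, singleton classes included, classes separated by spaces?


{out.1} {out.2} {out.3} {v1.1, v3.2} {v1.2} {v1.3} {v2.1} {v2.2} {v2.3} {v3.1, v3.3}

Treat the ports identified at d2 as solder joints: merge, then drop.
composing d1 on (v3, v1), with out.j its own outer ports: {out.1} {out.2, out.3, v3.1, v3.3} {v1.1, v3.2} {v1.2} {v1.3}
composing d2 on (v2, v3, v1), with out.j its own outer ports: {out.1} {out.2} {out.3} {v1.1, v3.2} {v1.2} {v1.3} {v2.1} {v2.2} {v2.3} {v3.1, v3.3}


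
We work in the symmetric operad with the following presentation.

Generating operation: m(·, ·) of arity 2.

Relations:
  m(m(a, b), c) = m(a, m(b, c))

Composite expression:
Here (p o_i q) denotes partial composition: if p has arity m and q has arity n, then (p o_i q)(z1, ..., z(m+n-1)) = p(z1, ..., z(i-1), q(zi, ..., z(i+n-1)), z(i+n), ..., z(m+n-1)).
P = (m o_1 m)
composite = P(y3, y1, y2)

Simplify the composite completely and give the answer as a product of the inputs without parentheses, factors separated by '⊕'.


y3 ⊕ y1 ⊕ y2

All parenthesizations of m agree; list the y-inputs left to right.
m(y3, y1) collapses to y3 ⊕ y1
m(m(y3, y1), y2) collapses to y3 ⊕ y1 ⊕ y2


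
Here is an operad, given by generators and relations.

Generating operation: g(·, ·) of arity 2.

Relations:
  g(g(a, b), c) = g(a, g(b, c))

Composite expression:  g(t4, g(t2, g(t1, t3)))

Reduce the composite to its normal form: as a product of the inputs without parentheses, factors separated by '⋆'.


t4 ⋆ t2 ⋆ t1 ⋆ t3


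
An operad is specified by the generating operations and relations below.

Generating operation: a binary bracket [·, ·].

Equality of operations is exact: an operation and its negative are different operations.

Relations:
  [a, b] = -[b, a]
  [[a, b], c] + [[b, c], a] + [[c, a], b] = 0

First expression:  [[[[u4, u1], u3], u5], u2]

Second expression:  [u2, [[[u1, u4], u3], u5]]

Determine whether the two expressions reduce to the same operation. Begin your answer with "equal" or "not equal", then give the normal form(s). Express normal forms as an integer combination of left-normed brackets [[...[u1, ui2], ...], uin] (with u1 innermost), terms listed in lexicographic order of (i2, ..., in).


equal — both sides give -[[[[u1, u4], u3], u5], u2]

The first expression reduces to -[[[[u1, u4], u3], u5], u2]
The second expression reduces to -[[[[u1, u4], u3], u5], u2]
Identical normal forms: equal.


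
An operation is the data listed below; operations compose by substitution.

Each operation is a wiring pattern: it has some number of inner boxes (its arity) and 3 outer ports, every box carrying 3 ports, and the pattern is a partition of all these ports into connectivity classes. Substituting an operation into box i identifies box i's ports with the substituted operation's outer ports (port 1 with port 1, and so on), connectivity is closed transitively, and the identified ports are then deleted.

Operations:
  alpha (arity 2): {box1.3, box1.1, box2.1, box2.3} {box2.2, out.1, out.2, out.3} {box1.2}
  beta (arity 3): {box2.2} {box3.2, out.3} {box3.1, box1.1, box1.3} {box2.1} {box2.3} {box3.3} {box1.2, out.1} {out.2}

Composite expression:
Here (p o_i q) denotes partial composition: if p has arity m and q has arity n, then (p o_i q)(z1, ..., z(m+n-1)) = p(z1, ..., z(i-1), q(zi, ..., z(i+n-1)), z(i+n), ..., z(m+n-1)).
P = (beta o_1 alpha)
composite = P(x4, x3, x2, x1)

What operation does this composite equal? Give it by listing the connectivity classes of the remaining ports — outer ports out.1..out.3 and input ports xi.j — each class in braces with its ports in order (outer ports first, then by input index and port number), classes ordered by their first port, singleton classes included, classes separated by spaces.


{out.1, x1.1, x3.2} {out.2} {out.3, x1.2} {x1.3} {x2.1} {x2.2} {x2.3} {x3.1, x3.3, x4.1, x4.3} {x4.2}

Reachability decides: close wires over beta-identified ports.
composing alpha on (x4, x3), with out.j its own outer ports: {out.1, out.2, out.3, x3.2} {x3.1, x3.3, x4.1, x4.3} {x4.2}
composing beta on (x4, x3, x2, x1), with out.j its own outer ports: {out.1, x1.1, x3.2} {out.2} {out.3, x1.2} {x1.3} {x2.1} {x2.2} {x2.3} {x3.1, x3.3, x4.1, x4.3} {x4.2}


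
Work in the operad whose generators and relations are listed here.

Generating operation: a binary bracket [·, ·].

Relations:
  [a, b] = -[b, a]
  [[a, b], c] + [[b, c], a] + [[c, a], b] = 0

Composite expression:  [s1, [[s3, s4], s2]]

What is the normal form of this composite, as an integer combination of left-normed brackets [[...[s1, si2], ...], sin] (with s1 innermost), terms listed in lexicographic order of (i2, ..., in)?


-[[[s1, s2], s3], s4] + [[[s1, s2], s4], s3] + [[[s1, s3], s4], s2] - [[[s1, s4], s3], s2]


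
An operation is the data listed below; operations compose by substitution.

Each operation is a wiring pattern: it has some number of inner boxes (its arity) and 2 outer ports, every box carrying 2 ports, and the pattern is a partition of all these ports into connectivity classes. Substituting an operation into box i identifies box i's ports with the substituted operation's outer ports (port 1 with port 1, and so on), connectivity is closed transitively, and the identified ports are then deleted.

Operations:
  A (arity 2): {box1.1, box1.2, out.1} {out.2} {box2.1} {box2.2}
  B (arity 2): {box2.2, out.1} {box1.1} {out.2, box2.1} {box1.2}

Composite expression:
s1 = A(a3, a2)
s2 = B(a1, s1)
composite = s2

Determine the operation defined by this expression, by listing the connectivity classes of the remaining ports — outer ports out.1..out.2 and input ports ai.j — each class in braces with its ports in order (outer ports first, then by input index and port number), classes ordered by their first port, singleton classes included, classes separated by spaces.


{out.1} {out.2, a3.1, a3.2} {a1.1} {a1.2} {a2.1} {a2.2}

Substituting into B glues patterns; closure does the rest.
through A, on inputs (a3, a2): {out.1, a3.1, a3.2} {out.2} {a2.1} {a2.2} (out.j = stage outer ports)
through B, on inputs (a1, a3, a2): {out.1} {out.2, a3.1, a3.2} {a1.1} {a1.2} {a2.1} {a2.2} (out.j = stage outer ports)


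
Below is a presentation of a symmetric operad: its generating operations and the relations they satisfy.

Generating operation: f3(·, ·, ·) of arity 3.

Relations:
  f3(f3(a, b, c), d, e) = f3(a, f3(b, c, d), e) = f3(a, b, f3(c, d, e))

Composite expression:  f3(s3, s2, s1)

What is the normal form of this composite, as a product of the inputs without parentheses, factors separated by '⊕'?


s3 ⊕ s2 ⊕ s1

The f3-tree's shape is irrelevant; the s-reading-order decides.
f3(s3, s2, s1) spells out as s3 ⊕ s2 ⊕ s1


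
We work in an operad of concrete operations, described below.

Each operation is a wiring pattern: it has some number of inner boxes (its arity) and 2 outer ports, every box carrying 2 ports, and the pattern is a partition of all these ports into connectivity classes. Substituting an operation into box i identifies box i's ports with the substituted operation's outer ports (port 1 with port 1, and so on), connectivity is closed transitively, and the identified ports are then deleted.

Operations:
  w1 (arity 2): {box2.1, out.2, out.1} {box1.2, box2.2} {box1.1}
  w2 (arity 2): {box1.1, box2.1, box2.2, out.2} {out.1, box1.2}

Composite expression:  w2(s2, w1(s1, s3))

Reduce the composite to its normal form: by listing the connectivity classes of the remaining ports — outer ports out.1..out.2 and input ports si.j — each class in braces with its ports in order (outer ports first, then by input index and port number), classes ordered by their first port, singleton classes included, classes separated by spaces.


Treat the ports identified at w2 as solder joints: merge, then drop.
through w1, on inputs (s1, s3): {out.1, out.2, s3.1} {s1.1} {s1.2, s3.2} (out.j = stage outer ports)
through w2, on inputs (s2, s1, s3): {out.1, s2.2} {out.2, s2.1, s3.1} {s1.1} {s1.2, s3.2} (out.j = stage outer ports)

{out.1, s2.2} {out.2, s2.1, s3.1} {s1.1} {s1.2, s3.2}


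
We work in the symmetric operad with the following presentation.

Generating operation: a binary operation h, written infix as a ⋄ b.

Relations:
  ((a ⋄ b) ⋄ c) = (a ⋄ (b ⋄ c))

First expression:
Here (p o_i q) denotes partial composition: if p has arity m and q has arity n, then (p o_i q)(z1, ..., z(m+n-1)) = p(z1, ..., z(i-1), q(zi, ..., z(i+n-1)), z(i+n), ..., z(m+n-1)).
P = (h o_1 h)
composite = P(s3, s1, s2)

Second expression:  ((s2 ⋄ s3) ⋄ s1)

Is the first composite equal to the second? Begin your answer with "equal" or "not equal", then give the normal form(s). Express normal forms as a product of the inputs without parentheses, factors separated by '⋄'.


not equal: they reduce to s3 ⋄ s1 ⋄ s2 and s2 ⋄ s3 ⋄ s1

In normal form, the first expression is s3 ⋄ s1 ⋄ s2
In normal form, the second expression is s2 ⋄ s3 ⋄ s1
The forms do not match — not equal.


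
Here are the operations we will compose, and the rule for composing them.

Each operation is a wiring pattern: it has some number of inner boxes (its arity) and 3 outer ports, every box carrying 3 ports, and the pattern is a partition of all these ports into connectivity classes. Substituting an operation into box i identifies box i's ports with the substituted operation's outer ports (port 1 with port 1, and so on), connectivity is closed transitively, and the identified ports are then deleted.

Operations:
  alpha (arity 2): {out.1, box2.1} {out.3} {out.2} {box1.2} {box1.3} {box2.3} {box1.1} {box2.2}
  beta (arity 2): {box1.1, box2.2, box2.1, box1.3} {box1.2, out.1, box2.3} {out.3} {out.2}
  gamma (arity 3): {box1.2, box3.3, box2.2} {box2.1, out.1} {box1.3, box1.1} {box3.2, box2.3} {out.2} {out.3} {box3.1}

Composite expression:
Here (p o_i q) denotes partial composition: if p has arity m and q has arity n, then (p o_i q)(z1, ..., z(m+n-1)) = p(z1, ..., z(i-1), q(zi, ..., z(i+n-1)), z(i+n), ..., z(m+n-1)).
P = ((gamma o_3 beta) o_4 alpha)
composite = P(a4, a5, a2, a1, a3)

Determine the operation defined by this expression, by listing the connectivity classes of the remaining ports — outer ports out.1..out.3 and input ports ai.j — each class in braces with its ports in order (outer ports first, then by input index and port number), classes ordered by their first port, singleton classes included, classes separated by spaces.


After gluing at gamma, chains via deleted ports link the a-ports.
after alpha, the pattern on (a1, a3) reads {out.1, a3.1} {out.2} {out.3} {a1.1} {a1.2} {a1.3} {a3.2} {a3.3} (out.j = its outer ports)
after beta, the pattern on (a2, a1, a3) reads {out.1, a2.2} {out.2} {out.3} {a1.1} {a1.2} {a1.3} {a2.1, a2.3, a3.1} {a3.2} {a3.3} (out.j = its outer ports)
after gamma, the pattern on (a4, a5, a2, a1, a3) reads {out.1, a5.1} {out.2} {out.3} {a1.1} {a1.2} {a1.3} {a2.1, a2.3, a3.1} {a2.2} {a3.2} {a3.3} {a4.1, a4.3} {a4.2, a5.2} {a5.3} (out.j = its outer ports)

{out.1, a5.1} {out.2} {out.3} {a1.1} {a1.2} {a1.3} {a2.1, a2.3, a3.1} {a2.2} {a3.2} {a3.3} {a4.1, a4.3} {a4.2, a5.2} {a5.3}
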